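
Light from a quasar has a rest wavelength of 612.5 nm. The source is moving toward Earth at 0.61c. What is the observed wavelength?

Relativistic Doppler for wavelength: λ' = λ₀ · √((1 − β)/(1 + β)).
λ' = 612.5 × √(0.3900/1.6100) = 612.5 × 0.49217 ≈ 301.5 nm.

301.5 nm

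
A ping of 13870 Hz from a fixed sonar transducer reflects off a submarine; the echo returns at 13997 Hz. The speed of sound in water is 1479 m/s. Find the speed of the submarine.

Double Doppler shift off a moving reflector: f₂ = f₀ · (v + u)/(v − u) (u > 0 toward emitter).
Rearranging, u = v · (f₂ − f₀)/(f₂ + f₀) = 1479 × 127/27867 ≈ 6.7 m/s.
So the submarine is moving at 6.7 m/s toward the emitter.

6.7 m/s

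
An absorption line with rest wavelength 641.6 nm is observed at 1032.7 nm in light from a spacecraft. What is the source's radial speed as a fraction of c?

λ'/λ₀ = 1.6096 > 1 (redshift), so the source is receding.
λ'/λ₀ = √((1 + β)/(1 − β)) for a receding source ⇒ β = (r² − 1)/(r² + 1) with r = λ'/λ₀.
β = (2.5907 − 1)/(2.5907 + 1) ≈ 0.443.

0.443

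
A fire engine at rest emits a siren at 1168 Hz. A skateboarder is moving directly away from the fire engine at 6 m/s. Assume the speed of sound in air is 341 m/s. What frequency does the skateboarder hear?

Only the observer moves, away from the source, so f' = f · (v − v_o)/v.
f' = 1168 × (341 − 6)/341 = 1168 × 335/341 ≈ 1147 Hz.

1147 Hz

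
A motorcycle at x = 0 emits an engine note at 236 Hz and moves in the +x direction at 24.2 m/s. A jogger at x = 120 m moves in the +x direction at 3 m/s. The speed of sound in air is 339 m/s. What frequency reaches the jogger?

252 Hz

The observer lies on the +x side, so the source is heading toward the observer and the observer is heading away from the source.
Both move, so f' = f · (v − v_o)/(v − v_s).
f' = 236 × (339 − 3)/(339 − 24.2) = 236 × 336/314.8 ≈ 252 Hz.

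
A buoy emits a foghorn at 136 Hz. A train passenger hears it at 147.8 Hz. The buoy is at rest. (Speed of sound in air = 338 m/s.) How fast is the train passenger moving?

29 m/s

f' > f, so the train passenger is approaching.
f' = f · (v + v_o)/v ⇒ v_o = v · |f'/f − 1|.
v_o = 338 × |147.8/136 − 1| = 338 × 0.08676 ≈ 29 m/s.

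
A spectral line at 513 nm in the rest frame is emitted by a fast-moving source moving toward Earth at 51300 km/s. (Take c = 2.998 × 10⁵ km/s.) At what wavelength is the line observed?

β = v/c = 51300/299800 = 0.1711.
Relativistic Doppler for wavelength: λ' = λ₀ · √((1 − β)/(1 + β)).
λ' = 513 × √(0.8289/1.1711) = 513 × 0.84129 ≈ 431.6 nm.

431.6 nm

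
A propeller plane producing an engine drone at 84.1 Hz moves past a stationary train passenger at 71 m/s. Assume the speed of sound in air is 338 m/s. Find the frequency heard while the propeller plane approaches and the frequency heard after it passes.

106 Hz approaching; 70 Hz receding

Approaching: f₁ = f · v/(v − v_s) = 84.1 × 338/267 ≈ 106 Hz.
Receding: f₂ = f · v/(v + v_s) = 84.1 × 338/409 ≈ 70 Hz.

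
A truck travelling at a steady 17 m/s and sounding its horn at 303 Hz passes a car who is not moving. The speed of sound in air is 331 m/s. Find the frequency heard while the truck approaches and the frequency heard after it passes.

319 Hz approaching; 288 Hz receding

Approaching: f₁ = f · v/(v − v_s) = 303 × 331/314 ≈ 319 Hz.
Receding: f₂ = f · v/(v + v_s) = 303 × 331/348 ≈ 288 Hz.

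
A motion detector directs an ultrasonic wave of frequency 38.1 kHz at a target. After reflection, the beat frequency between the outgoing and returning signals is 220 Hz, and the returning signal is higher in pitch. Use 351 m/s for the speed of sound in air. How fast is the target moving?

1.01 m/s

Double Doppler shift off a moving reflector: f₂ = f₀ · (v + u)/(v − u) (u > 0 toward emitter).
Returning signal is higher, so f₂ = f₀ + Δf = 38100 + 220 = 38320 Hz.
Rearranging, u = v · (f₂ − f₀)/(f₂ + f₀) = 351 × 220/76420 ≈ 1.01 m/s.
So the target is moving at 1.01 m/s toward the emitter.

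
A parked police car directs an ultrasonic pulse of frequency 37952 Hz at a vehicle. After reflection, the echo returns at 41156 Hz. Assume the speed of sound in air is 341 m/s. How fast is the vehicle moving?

Double Doppler shift off a moving reflector: f₂ = f₀ · (v + u)/(v − u) (u > 0 toward emitter).
Rearranging, u = v · (f₂ − f₀)/(f₂ + f₀) = 341 × 3204/79108 ≈ 13.8 m/s.
So the vehicle is moving at 13.8 m/s toward the emitter.

13.8 m/s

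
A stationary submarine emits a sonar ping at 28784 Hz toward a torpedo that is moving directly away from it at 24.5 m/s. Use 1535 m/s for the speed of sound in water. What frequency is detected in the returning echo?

The torpedo first receives the wave as a moving observer: f₁ = f₀ · (v − u)/v = 28784 × (1535 − 24.5)/1535 ≈ 28325 Hz.
The reflection then acts as a moving source: f₂ = f₁ · v/(v + u) ≈ 27880 Hz.

27880 Hz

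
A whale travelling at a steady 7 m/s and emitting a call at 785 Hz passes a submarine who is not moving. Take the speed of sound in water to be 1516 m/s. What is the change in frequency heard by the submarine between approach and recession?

7.25 Hz

Approaching: f₁ = f · v/(v − v_s) = 785 × 1516/1509 ≈ 788.64 Hz.
Receding: f₂ = f · v/(v + v_s) = 785 × 1516/1523 ≈ 781.39 Hz.
Drop: f₁ − f₂ = 2f·v·v_s/(v² − v_s²) = 2 × 785 × 1516 × 7/(1516² − 7²) ≈ 7.25 Hz.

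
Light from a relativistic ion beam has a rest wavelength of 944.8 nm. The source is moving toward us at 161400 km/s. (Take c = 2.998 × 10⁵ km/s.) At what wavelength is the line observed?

517.6 nm

β = v/c = 161400/299800 = 0.5384.
Relativistic Doppler for wavelength: λ' = λ₀ · √((1 − β)/(1 + β)).
λ' = 944.8 × √(0.4616/1.5384) = 944.8 × 0.54780 ≈ 517.6 nm.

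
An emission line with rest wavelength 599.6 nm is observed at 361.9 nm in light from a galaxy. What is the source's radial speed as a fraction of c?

0.466c

λ'/λ₀ = 0.6036 < 1 (blueshift), so the source is approaching.
λ'/λ₀ = √((1 − β)/(1 + β)) for an approaching source ⇒ β = (1 − r²)/(1 + r²) with r = λ'/λ₀.
β = (1 − 0.3643)/(1 + 0.3643) ≈ 0.466.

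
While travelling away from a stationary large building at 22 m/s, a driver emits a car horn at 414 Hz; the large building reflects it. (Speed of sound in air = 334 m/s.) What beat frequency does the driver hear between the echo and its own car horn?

The large building receives the sound from a moving source: f₁ = f₀ · v/(v + v_e) = 414 × 334/356 ≈ 388.4 Hz.
On the return leg the driver is a moving observer: f₂ = f₁ · (v − v_e)/v = 388.4 × 312/334 ≈ 362.8 Hz.
Equivalently f₂ = f₀ · (v − v_e)/(v + v_e).
Beat against the emitted tone: |f₂ − f₀| = 2v_e·f₀/(v + v_e) = 2 × 22 × 414/356 ≈ 51.2 Hz.

51.2 Hz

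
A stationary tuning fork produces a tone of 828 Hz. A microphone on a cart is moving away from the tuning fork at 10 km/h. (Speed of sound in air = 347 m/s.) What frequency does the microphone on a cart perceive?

821 Hz

10 km/h = 2.778 m/s.
Only the observer moves, away from the source, so f' = f · (v − v_o)/v.
f' = 828 × (347 − 2.778)/347 = 828 × 344.22/347 ≈ 821 Hz.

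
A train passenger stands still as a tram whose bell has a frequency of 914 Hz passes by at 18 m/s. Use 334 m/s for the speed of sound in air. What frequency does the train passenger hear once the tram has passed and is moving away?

Receding: f₂ = f · v/(v + v_s) = 914 × 334/352 ≈ 867 Hz.

867 Hz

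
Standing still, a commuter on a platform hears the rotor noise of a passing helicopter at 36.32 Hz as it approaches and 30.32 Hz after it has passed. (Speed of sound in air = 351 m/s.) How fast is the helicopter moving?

f₁/f₂ = (v + v_s)/(v − v_s), so v_s = v · (f₁ − f₂)/(f₁ + f₂).
v_s = 351 × (36.32 − 30.32)/(36.32 + 30.32) = 351 × 6.00/66.64 ≈ 32 m/s.

32 m/s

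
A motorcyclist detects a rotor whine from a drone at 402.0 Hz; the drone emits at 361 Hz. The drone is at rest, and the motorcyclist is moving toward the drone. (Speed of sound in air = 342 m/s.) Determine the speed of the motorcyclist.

39 m/s

f' = f · (v + v_o)/v ⇒ v_o = v · |f'/f − 1|.
v_o = 342 × |402.0/361 − 1| = 342 × 0.1136 ≈ 39 m/s.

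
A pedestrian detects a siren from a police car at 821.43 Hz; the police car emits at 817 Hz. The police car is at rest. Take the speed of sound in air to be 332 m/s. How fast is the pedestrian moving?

1.80 m/s

f' > f, so the pedestrian is approaching.
f' = f · (v + v_o)/v ⇒ v_o = v · |f'/f − 1|.
v_o = 332 × |821.43/817 − 1| = 332 × 0.005422 ≈ 1.80 m/s.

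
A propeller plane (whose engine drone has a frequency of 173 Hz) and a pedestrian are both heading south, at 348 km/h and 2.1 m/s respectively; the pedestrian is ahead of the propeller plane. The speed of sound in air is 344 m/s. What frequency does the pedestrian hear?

348 km/h = 96.67 m/s.
The pedestrian is ahead, so the propeller plane is moving toward it while the pedestrian is moving away from the propeller plane.
Both move, so f' = f · (v − v_o)/(v − v_s).
f' = 173 × (344 − 2.1)/(344 − 96.67) = 173 × 341.9/247.33 ≈ 239 Hz.

239 Hz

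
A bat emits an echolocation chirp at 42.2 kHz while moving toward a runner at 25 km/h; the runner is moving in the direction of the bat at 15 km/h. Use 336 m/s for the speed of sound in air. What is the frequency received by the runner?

25 km/h = 6.944 m/s; 15 km/h = 4.167 m/s.
General Doppler shift: f' = f · (v + v_o)/(v − v_s).
f' = 42.2 × (336 + 4.167)/(336 − 6.944) = 42.2 × 340.17/329.06 ≈ 43.6 kHz.

43.6 kHz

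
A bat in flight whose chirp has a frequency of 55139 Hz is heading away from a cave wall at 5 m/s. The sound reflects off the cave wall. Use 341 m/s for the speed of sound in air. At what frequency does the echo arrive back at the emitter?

53545 Hz

The cave wall receives the sound from a moving source: f₁ = f₀ · v/(v + v_e) = 55139 × 341/346 ≈ 54342 Hz.
On the return leg the bat in flight is a moving observer: f₂ = f₁ · (v − v_e)/v = 54342 × 336/341 ≈ 53545 Hz.
Equivalently f₂ = f₀ · (v − v_e)/(v + v_e).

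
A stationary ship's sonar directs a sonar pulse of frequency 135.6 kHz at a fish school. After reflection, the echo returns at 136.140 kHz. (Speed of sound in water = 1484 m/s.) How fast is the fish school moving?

2.95 m/s

Double Doppler shift off a moving reflector: f₂ = f₀ · (v + u)/(v − u) (u > 0 toward emitter).
Rearranging, u = v · (f₂ − f₀)/(f₂ + f₀) = 1484 × 0.540/271.740 ≈ 2.95 m/s.
So the fish school is moving at 2.95 m/s toward the emitter.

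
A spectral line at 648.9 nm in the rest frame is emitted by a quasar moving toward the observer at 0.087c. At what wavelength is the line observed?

Relativistic Doppler for wavelength: λ' = λ₀ · √((1 − β)/(1 + β)).
λ' = 648.9 × √(0.9130/1.0870) = 648.9 × 0.91647 ≈ 594.7 nm.

594.7 nm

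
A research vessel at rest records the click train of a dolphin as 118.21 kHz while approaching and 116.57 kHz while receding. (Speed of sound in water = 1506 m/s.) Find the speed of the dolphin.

10.5 m/s

f₁/f₂ = (v + v_s)/(v − v_s), so v_s = v · (f₁ − f₂)/(f₁ + f₂).
v_s = 1506 × (118.21 − 116.57)/(118.21 + 116.57) = 1506 × 1.64/234.78 ≈ 10.5 m/s.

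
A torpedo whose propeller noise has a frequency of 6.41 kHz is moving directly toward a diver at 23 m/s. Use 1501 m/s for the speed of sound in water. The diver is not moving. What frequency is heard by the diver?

Only the source moves, toward the listener, so f' = f · v/(v − v_s).
f' = 6.41 × 1501/(1501 − 23) = 6.41 × 1501/1478 ≈ 6.51 kHz.

6.51 kHz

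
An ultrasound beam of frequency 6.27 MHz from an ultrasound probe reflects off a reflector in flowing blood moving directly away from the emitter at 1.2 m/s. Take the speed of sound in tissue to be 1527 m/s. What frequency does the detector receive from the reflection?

The reflector in flowing blood first receives the wave as a moving observer: f₁ = f₀ · (v − u)/v = 6.27 × (1527 − 1.2)/1527 ≈ 6.265 MHz.
The reflection then acts as a moving source: f₂ = f₁ · v/(v + u) ≈ 6.260 MHz.

6.260 MHz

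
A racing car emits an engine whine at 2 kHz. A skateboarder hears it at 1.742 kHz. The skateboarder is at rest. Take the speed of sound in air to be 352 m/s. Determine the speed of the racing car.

52 m/s

f' < f, so the racing car is receding.
f' = f · v/(v + v_s) ⇒ v_s = v · |1 − f/f'|.
v_s = 352 × |1 − 2/1.742| = 352 × 0.1481 ≈ 52 m/s.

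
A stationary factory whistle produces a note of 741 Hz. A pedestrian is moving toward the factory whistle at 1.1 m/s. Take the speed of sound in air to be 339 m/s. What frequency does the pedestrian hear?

743 Hz

Moving observer, stationary source: f' = f · (v + v_o)/v.
f' = 741 × (339 + 1.1)/339 = 741 × 340.1/339 ≈ 743 Hz.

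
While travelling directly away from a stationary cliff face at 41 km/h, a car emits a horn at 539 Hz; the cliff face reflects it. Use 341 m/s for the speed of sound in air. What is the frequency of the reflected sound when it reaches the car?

41 km/h = 11.39 m/s.
The cliff face receives the sound from a moving source: f₁ = f₀ · v/(v + v_e) = 539 × 341/352.39 ≈ 522 Hz.
On the return leg the car is a moving observer: f₂ = f₁ · (v − v_e)/v = 522 × 329.61/341 ≈ 504 Hz.

504 Hz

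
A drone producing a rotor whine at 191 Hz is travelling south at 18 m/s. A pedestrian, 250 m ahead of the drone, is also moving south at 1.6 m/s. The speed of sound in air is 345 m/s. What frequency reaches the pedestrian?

The pedestrian is ahead, so the drone is moving toward it while the pedestrian is moving away from the drone.
Both move, so f' = f · (v − v_o)/(v − v_s).
f' = 191 × (345 − 1.6)/(345 − 18) = 191 × 343.4/327 ≈ 201 Hz.

201 Hz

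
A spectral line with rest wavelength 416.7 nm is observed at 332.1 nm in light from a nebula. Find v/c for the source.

λ'/λ₀ = 0.7970 < 1 (blueshift), so the source is approaching.
λ'/λ₀ = √((1 − β)/(1 + β)) for an approaching source ⇒ β = (1 − r²)/(1 + r²) with r = λ'/λ₀.
β = (1 − 0.6352)/(1 + 0.6352) ≈ 0.223.

0.223c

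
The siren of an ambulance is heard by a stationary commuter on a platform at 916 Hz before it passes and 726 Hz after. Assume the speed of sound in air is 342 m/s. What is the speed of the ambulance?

f₁/f₂ = (v + v_s)/(v − v_s), so v_s = v · (f₁ − f₂)/(f₁ + f₂).
v_s = 342 × (916 − 726)/(916 + 726) = 342 × 190/1642 ≈ 40 m/s.

40 m/s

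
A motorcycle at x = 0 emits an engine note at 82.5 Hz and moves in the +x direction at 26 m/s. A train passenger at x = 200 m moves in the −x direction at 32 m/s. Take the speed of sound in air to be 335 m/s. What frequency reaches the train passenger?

98 Hz

The observer lies on the +x side, so the source is heading toward the observer and the observer is heading toward the source.
Both move, so f' = f · (v + v_o)/(v − v_s).
f' = 82.5 × (335 + 32)/(335 − 26) = 82.5 × 367/309 ≈ 98 Hz.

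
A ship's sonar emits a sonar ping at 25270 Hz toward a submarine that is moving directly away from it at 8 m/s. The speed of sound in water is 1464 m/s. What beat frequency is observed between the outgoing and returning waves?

275 Hz

The submarine first receives the wave as a moving observer: f₁ = f₀ · (v − u)/v = 25270 × (1464 − 8)/1464 ≈ 25132 Hz.
On reflection it acts as a source moving away from the stationary detector: f₂ = f₁ · v/(v + u) = 25132 × 1464/1472 ≈ 24995 Hz.
Equivalently f₂ = f₀ · (v − u)/(v + u).
Beat frequency: |f₂ − f₀| = 2u·f₀/(v + u) = 2 × 8 × 25270/1472 ≈ 275 Hz.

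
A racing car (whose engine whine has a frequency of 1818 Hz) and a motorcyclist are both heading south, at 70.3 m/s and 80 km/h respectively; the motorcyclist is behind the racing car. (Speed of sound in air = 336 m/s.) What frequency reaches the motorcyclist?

80 km/h = 22.22 m/s.
The motorcyclist is behind, so the racing car is moving away from it while the motorcyclist is moving toward the racing car.
General Doppler shift: f' = f · (v + v_o)/(v + v_s).
f' = 1818 × (336 + 22.22)/(336 + 70.3) = 1818 × 358.22/406.3 ≈ 1603 Hz.

1603 Hz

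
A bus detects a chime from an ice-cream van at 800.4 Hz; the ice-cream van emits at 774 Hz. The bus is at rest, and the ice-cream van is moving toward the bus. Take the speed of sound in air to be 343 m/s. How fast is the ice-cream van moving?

f' = f · v/(v − v_s) ⇒ v_s = v · |1 − f/f'|.
v_s = 343 × |1 − 774/800.4| = 343 × 0.03298 ≈ 11.3 m/s.

11.3 m/s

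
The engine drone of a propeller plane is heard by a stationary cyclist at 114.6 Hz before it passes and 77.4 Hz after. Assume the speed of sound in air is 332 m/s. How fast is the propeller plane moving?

f₁/f₂ = (v + v_s)/(v − v_s), so v_s = v · (f₁ − f₂)/(f₁ + f₂).
v_s = 332 × (114.6 − 77.4)/(114.6 + 77.4) = 332 × 37.2/192.0 ≈ 64 m/s.

64 m/s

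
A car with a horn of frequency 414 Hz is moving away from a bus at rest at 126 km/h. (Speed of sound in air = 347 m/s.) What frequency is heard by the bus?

126 km/h = 35 m/s.
Moving source, stationary observer: f' = f · v/(v + v_s) since the source is receding.
f' = 414 × 347/(347 + 35) = 414 × 347/382 ≈ 376 Hz.

376 Hz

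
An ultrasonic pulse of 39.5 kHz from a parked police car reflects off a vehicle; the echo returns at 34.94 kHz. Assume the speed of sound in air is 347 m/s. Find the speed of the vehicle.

Double Doppler shift off a moving reflector: f₂ = f₀ · (v + u)/(v − u) (u > 0 toward emitter).
Rearranging, u = v · (f₂ − f₀)/(f₂ + f₀) = 347 × -4.56/74.44 ≈ -21.3 m/s.
So the vehicle is moving at 21.3 m/s away from the emitter.

21.3 m/s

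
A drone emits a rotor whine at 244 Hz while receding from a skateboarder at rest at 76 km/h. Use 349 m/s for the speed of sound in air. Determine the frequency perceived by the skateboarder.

230 Hz

76 km/h = 21.11 m/s.
Moving source, stationary observer: f' = f · v/(v + v_s) since the source is receding.
f' = 244 × 349/(349 + 21.11) = 244 × 349/370.1 ≈ 230 Hz.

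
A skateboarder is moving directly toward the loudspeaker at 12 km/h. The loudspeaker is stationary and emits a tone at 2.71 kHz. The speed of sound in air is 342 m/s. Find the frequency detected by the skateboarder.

2.74 kHz

12 km/h = 3.333 m/s.
Only the observer moves, toward the source, so f' = f · (v + v_o)/v.
f' = 2.71 × (342 + 3.333)/342 = 2.71 × 345.33/342 ≈ 2.74 kHz.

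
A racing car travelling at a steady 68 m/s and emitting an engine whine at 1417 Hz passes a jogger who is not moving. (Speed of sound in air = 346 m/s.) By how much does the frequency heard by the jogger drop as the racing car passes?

Approaching: f₁ = f · v/(v − v_s) = 1417 × 346/278 ≈ 1764 Hz.
Receding: f₂ = f · v/(v + v_s) = 1417 × 346/414 ≈ 1184 Hz.
Drop: f₁ − f₂ = 2f·v·v_s/(v² − v_s²) = 2 × 1417 × 346 × 68/(346² − 68²) ≈ 579 Hz.

579 Hz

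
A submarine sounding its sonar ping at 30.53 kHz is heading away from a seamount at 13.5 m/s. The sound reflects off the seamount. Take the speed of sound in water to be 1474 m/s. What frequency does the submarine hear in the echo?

30.0 kHz

The seamount receives the sound from a moving source: f₁ = f₀ · v/(v + v_e) = 30.53 × 1474/1487.5 ≈ 30.3 kHz.
On the return leg the submarine is a moving observer: f₂ = f₁ · (v − v_e)/v = 30.3 × 1460.5/1474 ≈ 30.0 kHz.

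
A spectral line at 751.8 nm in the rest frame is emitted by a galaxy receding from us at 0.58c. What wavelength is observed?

Relativistic Doppler for wavelength: λ' = λ₀ · √((1 + β)/(1 − β)).
λ' = 751.8 × √(1.5800/0.4200) = 751.8 × 1.93956 ≈ 1458.2 nm.

1458.2 nm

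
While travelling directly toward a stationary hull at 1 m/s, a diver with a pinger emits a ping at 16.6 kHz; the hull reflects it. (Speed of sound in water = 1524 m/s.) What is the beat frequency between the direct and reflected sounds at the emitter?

21.8 Hz

The hull receives the sound from a moving source: f₁ = f₀ · v/(v − v_e) = 16.6 × 1524/1523 ≈ 16.6109 kHz.
On the return leg the diver with a pinger is a moving observer: f₂ = f₁ · (v + v_e)/v = 16.6109 × 1525/1524 ≈ 16.6218 kHz.
Equivalently f₂ = f₀ · (v + v_e)/(v − v_e).
Beat against the emitted tone (with f₀ = 16600 Hz): |f₂ − f₀| = 2v_e·f₀/(v − v_e) = 2 × 1 × 16600/1523 ≈ 21.8 Hz.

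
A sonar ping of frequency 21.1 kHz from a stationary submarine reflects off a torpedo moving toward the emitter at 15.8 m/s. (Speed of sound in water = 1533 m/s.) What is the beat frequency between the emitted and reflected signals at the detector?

The torpedo first receives the wave as a moving observer: f₁ = f₀ · (v + u)/v = 21.1 × (1533 + 15.8)/1533 ≈ 21.317 kHz.
The reflection then acts as a moving source: f₂ = f₁ · v/(v − u) ≈ 21.539 kHz.
Equivalently f₂ = f₀ · (v + u)/(v − u).
Beat frequency (with f₀ = 21100 Hz): |f₂ − f₀| = 2u·f₀/(v − u) = 2 × 15.8 × 21100/1517.2 ≈ 439 Hz.

439 Hz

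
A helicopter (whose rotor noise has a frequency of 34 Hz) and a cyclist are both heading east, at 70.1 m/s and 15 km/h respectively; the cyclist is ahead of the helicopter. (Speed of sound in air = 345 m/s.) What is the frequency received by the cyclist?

15 km/h = 4.167 m/s.
The cyclist is ahead, so the helicopter is moving toward it while the cyclist is moving away from the helicopter.
Both move, so f' = f · (v − v_o)/(v − v_s).
f' = 34 × (345 − 4.167)/(345 − 70.1) = 34 × 340.83/274.9 ≈ 42.2 Hz.

42.2 Hz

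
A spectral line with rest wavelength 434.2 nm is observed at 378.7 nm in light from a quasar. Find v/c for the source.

λ'/λ₀ = 0.8722 < 1 (blueshift), so the source is approaching.
λ'/λ₀ = √((1 − β)/(1 + β)) for an approaching source ⇒ β = (1 − r²)/(1 + r²) with r = λ'/λ₀.
β = (1 − 0.7607)/(1 + 0.7607) ≈ 0.136.

0.136c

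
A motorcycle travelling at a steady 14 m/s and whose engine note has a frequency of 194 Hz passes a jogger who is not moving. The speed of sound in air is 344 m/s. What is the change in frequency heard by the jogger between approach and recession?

15.8 Hz

Approaching: f₁ = f · v/(v − v_s) = 194 × 344/330 ≈ 202.2 Hz.
Receding: f₂ = f · v/(v + v_s) = 194 × 344/358 ≈ 186.4 Hz.
Drop: f₁ − f₂ = 2f·v·v_s/(v² − v_s²) = 2 × 194 × 344 × 14/(344² − 14²) ≈ 15.8 Hz.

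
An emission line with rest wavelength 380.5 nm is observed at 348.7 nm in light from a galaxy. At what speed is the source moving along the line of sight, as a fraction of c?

λ'/λ₀ = 0.9164 < 1 (blueshift), so the source is approaching.
λ'/λ₀ = √((1 − β)/(1 + β)) for an approaching source ⇒ β = (1 − r²)/(1 + r²) with r = λ'/λ₀.
β = (1 − 0.8398)/(1 + 0.8398) ≈ 0.087.

0.087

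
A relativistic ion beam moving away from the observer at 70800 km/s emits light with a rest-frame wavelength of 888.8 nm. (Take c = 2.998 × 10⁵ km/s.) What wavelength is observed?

β = v/c = 70800/299800 = 0.2362.
Relativistic Doppler for wavelength: λ' = λ₀ · √((1 + β)/(1 − β)).
λ' = 888.8 × √(1.2362/0.7638) = 888.8 × 1.27214 ≈ 1130.7 nm.

1130.7 nm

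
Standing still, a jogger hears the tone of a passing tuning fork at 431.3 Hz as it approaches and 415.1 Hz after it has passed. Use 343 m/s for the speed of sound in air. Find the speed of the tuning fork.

f₁/f₂ = (v + v_s)/(v − v_s), so v_s = v · (f₁ − f₂)/(f₁ + f₂).
v_s = 343 × (431.3 − 415.1)/(431.3 + 415.1) = 343 × 16.2/846.4 ≈ 6.6 m/s.

6.6 m/s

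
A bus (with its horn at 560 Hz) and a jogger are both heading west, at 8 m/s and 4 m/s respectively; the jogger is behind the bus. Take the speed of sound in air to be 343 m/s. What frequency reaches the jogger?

554 Hz

The jogger is behind, so the bus is moving away from it while the jogger is moving toward the bus.
General Doppler shift: f' = f · (v + v_o)/(v + v_s).
f' = 560 × (343 + 4)/(343 + 8) = 560 × 347/351 ≈ 554 Hz.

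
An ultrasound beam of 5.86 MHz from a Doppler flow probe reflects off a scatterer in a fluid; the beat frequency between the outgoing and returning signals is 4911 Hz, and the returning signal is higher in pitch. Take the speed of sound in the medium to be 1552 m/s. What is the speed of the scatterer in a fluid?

Double Doppler shift off a moving reflector: f₂ = f₀ · (v + u)/(v − u) (u > 0 toward emitter).
Returning signal is higher, so f₂ = f₀ + Δf = 5860000 + 4911 = 5864911 Hz.
Rearranging, u = v · (f₂ − f₀)/(f₂ + f₀) = 1552 × 4911/11724911 ≈ 0.65 m/s.
So the scatterer in a fluid is moving at 0.65 m/s toward the emitter.

0.65 m/s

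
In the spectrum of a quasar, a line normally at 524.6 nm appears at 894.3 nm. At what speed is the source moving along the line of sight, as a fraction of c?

λ'/λ₀ = 1.7047 > 1 (redshift), so the source is receding.
λ'/λ₀ = √((1 + β)/(1 − β)) for a receding source ⇒ β = (r² − 1)/(r² + 1) with r = λ'/λ₀.
β = (2.9061 − 1)/(2.9061 + 1) ≈ 0.488.

0.488c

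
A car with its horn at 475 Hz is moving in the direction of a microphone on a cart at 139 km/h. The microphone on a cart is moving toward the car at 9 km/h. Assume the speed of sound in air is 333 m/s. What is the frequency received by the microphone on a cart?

541 Hz

139 km/h = 38.61 m/s; 9 km/h = 2.5 m/s.
With source approaching and observer approaching, f' = f · (v + v_o)/(v − v_s).
f' = 475 × (333 + 2.5)/(333 − 38.61) = 475 × 335.5/294.39 ≈ 541 Hz.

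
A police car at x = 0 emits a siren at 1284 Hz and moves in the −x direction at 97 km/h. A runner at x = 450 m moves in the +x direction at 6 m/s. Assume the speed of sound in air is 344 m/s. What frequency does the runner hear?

97 km/h = 26.94 m/s.
The observer lies on the +x side, so the source is heading away from the observer and the observer is heading away from the source.
With source receding and observer receding, f' = f · (v − v_o)/(v + v_s).
f' = 1284 × (344 − 6)/(344 + 26.94) = 1284 × 338/370.94 ≈ 1170 Hz.

1170 Hz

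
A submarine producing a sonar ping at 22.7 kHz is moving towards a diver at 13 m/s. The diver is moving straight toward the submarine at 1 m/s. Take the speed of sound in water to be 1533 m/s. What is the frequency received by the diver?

22.9 kHz

Both move, so f' = f · (v + v_o)/(v − v_s).
f' = 22.7 × (1533 + 1)/(1533 − 13) = 22.7 × 1534/1520 ≈ 22.9 kHz.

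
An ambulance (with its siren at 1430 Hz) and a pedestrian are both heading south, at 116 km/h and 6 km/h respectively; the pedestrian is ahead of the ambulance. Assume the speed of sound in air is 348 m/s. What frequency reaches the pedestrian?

1568 Hz

116 km/h = 32.22 m/s; 6 km/h = 1.667 m/s.
The pedestrian is ahead, so the ambulance is moving toward it while the pedestrian is moving away from the ambulance.
Both move, so f' = f · (v − v_o)/(v − v_s).
f' = 1430 × (348 − 1.667)/(348 − 32.22) = 1430 × 346.33/315.78 ≈ 1568 Hz.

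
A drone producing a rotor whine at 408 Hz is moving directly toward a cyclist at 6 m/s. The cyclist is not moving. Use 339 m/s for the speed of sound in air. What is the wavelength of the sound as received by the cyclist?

81.6 cm

With the source moving toward a stationary observer, f' = f · v/(v − v_s).
f' = 408 × 339/(339 − 6) ≈ 415 Hz.
λ' = v/f' = 339/415.351 ≈ 81.6 cm.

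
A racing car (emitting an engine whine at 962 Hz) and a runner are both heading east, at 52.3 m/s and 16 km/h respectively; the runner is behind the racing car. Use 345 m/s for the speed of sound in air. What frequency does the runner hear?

846 Hz

16 km/h = 4.444 m/s.
The runner is behind, so the racing car is moving away from it while the runner is moving toward the racing car.
General Doppler shift: f' = f · (v + v_o)/(v + v_s).
f' = 962 × (345 + 4.444)/(345 + 52.3) = 962 × 349.44/397.3 ≈ 846 Hz.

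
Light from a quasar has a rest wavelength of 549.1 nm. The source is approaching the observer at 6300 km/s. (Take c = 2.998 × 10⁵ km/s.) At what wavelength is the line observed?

537.7 nm

β = v/c = 6300/299800 = 0.0210.
Relativistic Doppler for wavelength: λ' = λ₀ · √((1 − β)/(1 + β)).
λ' = 549.1 × √(0.9790/1.0210) = 549.1 × 0.97920 ≈ 537.7 nm.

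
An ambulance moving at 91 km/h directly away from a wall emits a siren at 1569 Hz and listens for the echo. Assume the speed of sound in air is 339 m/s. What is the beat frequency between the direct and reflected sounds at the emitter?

91 km/h = 25.28 m/s.
The wall receives the sound from a moving source: f₁ = f₀ · v/(v + v_e) = 1569 × 339/364.28 ≈ 1460 Hz.
On the return leg the ambulance is a moving observer: f₂ = f₁ · (v − v_e)/v = 1460 × 313.72/339 ≈ 1351 Hz.
Equivalently f₂ = f₀ · (v − v_e)/(v + v_e).
Beat against the emitted tone: |f₂ − f₀| = 2v_e·f₀/(v + v_e) = 2 × 25.28 × 1569/364.28 ≈ 218 Hz.

218 Hz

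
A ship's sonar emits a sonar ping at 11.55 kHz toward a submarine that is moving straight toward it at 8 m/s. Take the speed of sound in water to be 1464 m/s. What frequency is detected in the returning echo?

11.68 kHz

The submarine first receives the wave as a moving observer: f₁ = f₀ · (v + u)/v = 11.55 × (1464 + 8)/1464 ≈ 11.61 kHz.
On reflection it acts as a source moving toward the stationary detector: f₂ = f₁ · v/(v − u) = 11.61 × 1464/1456 ≈ 11.68 kHz.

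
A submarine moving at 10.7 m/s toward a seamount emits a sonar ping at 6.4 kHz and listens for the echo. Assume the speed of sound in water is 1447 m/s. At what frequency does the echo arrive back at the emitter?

6.50 kHz

The seamount receives the sound from a moving source: f₁ = f₀ · v/(v − v_e) = 6.4 × 1447/1436.3 ≈ 6.45 kHz.
On the return leg the submarine is a moving observer: f₂ = f₁ · (v + v_e)/v = 6.45 × 1457.7/1447 ≈ 6.50 kHz.
Equivalently f₂ = f₀ · (v + v_e)/(v − v_e).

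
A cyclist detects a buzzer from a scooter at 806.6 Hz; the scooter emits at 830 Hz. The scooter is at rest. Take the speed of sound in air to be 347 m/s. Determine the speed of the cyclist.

9.8 m/s

f' < f, so the cyclist is receding.
f' = f · (v − v_o)/v ⇒ v_o = v · |f'/f − 1|.
v_o = 347 × |806.6/830 − 1| = 347 × 0.02819 ≈ 9.8 m/s.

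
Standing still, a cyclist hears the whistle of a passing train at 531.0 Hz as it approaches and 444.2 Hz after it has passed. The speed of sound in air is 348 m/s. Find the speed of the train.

f₁/f₂ = (v + v_s)/(v − v_s), so v_s = v · (f₁ − f₂)/(f₁ + f₂).
v_s = 348 × (531.0 − 444.2)/(531.0 + 444.2) = 348 × 86.8/975.2 ≈ 31 m/s.

31 m/s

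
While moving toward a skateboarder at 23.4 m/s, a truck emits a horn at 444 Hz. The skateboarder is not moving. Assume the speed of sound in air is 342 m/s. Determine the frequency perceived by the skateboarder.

477 Hz

With the source moving toward a stationary observer, f' = f · v/(v − v_s).
f' = 444 × 342/(342 − 23.4) = 444 × 342/318.6 ≈ 477 Hz.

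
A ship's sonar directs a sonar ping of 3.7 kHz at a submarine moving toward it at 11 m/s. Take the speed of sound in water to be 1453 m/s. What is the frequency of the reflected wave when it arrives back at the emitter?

3.76 kHz

At the submarine (a moving observer), f₁ = f₀ · (v + u)/v = 3.7 × 1464/1453 ≈ 3.73 kHz.
On reflection it acts as a source moving toward the stationary detector: f₂ = f₁ · v/(v − u) = 3.73 × 1453/1442 ≈ 3.76 kHz.
Equivalently f₂ = f₀ · (v + u)/(v − u).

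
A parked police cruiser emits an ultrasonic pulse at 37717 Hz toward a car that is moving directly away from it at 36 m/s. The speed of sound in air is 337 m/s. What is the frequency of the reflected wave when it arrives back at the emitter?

30437 Hz

The car first receives the wave as a moving observer: f₁ = f₀ · (v − u)/v = 37717 × (337 − 36)/337 ≈ 33688 Hz.
The reflection then acts as a moving source: f₂ = f₁ · v/(v + u) ≈ 30437 Hz.
Equivalently f₂ = f₀ · (v − u)/(v + u).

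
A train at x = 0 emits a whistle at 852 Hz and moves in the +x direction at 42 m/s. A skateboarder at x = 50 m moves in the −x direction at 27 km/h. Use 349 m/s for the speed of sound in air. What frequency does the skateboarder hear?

989 Hz

27 km/h = 7.5 m/s.
The observer lies on the +x side, so the source is heading toward the observer and the observer is heading toward the source.
With source approaching and observer approaching, f' = f · (v + v_o)/(v − v_s).
f' = 852 × (349 + 7.5)/(349 − 42) = 852 × 356.5/307 ≈ 989 Hz.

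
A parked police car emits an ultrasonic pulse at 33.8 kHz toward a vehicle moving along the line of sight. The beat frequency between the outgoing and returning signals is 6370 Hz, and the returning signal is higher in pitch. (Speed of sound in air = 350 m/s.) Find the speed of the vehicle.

30 m/s

Double Doppler shift off a moving reflector: f₂ = f₀ · (v + u)/(v − u) (u > 0 toward emitter).
Returning signal is higher, so f₂ = f₀ + Δf = 33800 + 6370 = 40170 Hz.
Rearranging, u = v · (f₂ − f₀)/(f₂ + f₀) = 350 × 6370/73970 ≈ 30 m/s.
So the vehicle is moving at 30 m/s toward the emitter.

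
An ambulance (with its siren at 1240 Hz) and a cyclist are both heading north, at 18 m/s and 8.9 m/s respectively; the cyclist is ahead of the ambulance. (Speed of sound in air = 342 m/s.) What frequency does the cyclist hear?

The cyclist is ahead, so the ambulance is moving toward it while the cyclist is moving away from the ambulance.
With source approaching and observer receding, f' = f · (v − v_o)/(v − v_s).
f' = 1240 × (342 − 8.9)/(342 − 18) = 1240 × 333.1/324 ≈ 1275 Hz.

1275 Hz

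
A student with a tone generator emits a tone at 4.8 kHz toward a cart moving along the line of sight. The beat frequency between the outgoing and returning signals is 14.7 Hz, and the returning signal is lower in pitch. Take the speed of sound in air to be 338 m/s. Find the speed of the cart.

0.52 m/s

Double Doppler shift off a moving reflector: f₂ = f₀ · (v + u)/(v − u) (u > 0 toward emitter).
Returning signal is lower, so f₂ = f₀ − Δf = 4800 − 14.7 = 4785.3 Hz.
Rearranging, u = v · (f₂ − f₀)/(f₂ + f₀) = 338 × -14.7/9585.3 ≈ -0.52 m/s.
So the cart is moving at 0.52 m/s away from the emitter.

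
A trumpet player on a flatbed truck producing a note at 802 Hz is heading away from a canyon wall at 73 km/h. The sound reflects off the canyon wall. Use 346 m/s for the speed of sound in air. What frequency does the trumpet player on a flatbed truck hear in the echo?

713 Hz

73 km/h = 20.28 m/s.
The canyon wall receives the sound from a moving source: f₁ = f₀ · v/(v + v_e) = 802 × 346/366.28 ≈ 758 Hz.
On the return leg the trumpet player on a flatbed truck is a moving observer: f₂ = f₁ · (v − v_e)/v = 758 × 325.72/346 ≈ 713 Hz.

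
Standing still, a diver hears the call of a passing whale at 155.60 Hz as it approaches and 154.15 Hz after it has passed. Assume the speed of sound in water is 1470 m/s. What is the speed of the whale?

6.9 m/s

f₁/f₂ = (v + v_s)/(v − v_s), so v_s = v · (f₁ − f₂)/(f₁ + f₂).
v_s = 1470 × (155.60 − 154.15)/(155.60 + 154.15) = 1470 × 1.45/309.75 ≈ 6.9 m/s.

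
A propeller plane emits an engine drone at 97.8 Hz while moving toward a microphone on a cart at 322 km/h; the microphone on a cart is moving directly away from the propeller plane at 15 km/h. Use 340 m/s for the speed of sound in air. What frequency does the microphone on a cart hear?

322 km/h = 89.44 m/s; 15 km/h = 4.167 m/s.
Both move, so f' = f · (v − v_o)/(v − v_s).
f' = 97.8 × (340 − 4.167)/(340 − 89.44) = 97.8 × 335.83/250.56 ≈ 131 Hz.

131 Hz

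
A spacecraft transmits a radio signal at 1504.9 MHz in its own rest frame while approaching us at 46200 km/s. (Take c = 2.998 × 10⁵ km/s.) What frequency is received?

β = v/c = 46200/299800 = 0.1541.
Relativistic Doppler for frequency: f' = f₀ · √((1 + β)/(1 − β)).
f' = 1504.9 × √(1.1541/0.8459) = 1504.9 × 1.16806 ≈ 1757.8 MHz.

1757.8 MHz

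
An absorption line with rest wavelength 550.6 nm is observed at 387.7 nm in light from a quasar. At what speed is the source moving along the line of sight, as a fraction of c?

0.337

λ'/λ₀ = 0.7041 < 1 (blueshift), so the source is approaching.
λ'/λ₀ = √((1 − β)/(1 + β)) for an approaching source ⇒ β = (1 − r²)/(1 + r²) with r = λ'/λ₀.
β = (1 − 0.4958)/(1 + 0.4958) ≈ 0.337.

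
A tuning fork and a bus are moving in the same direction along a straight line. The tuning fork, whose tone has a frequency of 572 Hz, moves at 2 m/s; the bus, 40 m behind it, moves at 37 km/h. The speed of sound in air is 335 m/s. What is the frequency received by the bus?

37 km/h = 10.28 m/s.
The bus is behind, so the tuning fork is moving away from it while the bus is moving toward the tuning fork.
General Doppler shift: f' = f · (v + v_o)/(v + v_s).
f' = 572 × (335 + 10.28)/(335 + 2) = 572 × 345.28/337 ≈ 586 Hz.

586 Hz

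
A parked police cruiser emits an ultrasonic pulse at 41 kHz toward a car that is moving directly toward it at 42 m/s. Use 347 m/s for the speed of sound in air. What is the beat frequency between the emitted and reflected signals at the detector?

11292 Hz

The car first receives the wave as a moving observer: f₁ = f₀ · (v + u)/v = 41 × (347 + 42)/347 ≈ 45.96 kHz.
The reflection then acts as a moving source: f₂ = f₁ · v/(v − u) ≈ 52.29 kHz.
Beat frequency (with f₀ = 41000 Hz): |f₂ − f₀| = 2u·f₀/(v − u) = 2 × 42 × 41000/305 ≈ 11292 Hz.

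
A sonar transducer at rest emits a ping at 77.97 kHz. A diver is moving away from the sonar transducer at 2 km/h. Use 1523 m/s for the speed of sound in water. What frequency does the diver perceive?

77.9 kHz

2 km/h = 0.5556 m/s.
Moving observer, stationary source: f' = f · (v − v_o)/v.
f' = 77.97 × (1523 − 0.5556)/1523 = 77.97 × 1522.4/1523 ≈ 77.9 kHz.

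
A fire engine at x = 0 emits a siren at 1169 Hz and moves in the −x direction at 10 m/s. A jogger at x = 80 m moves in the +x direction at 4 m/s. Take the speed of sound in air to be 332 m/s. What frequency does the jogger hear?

The observer lies on the +x side, so the source is heading away from the observer and the observer is heading away from the source.
General Doppler shift: f' = f · (v − v_o)/(v + v_s).
f' = 1169 × (332 − 4)/(332 + 10) = 1169 × 328/342 ≈ 1121 Hz.

1121 Hz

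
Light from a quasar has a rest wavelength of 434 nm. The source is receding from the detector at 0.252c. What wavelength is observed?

Relativistic Doppler for wavelength: λ' = λ₀ · √((1 + β)/(1 − β)).
λ' = 434 × √(1.2520/0.7480) = 434 × 1.29375 ≈ 561.5 nm.

561.5 nm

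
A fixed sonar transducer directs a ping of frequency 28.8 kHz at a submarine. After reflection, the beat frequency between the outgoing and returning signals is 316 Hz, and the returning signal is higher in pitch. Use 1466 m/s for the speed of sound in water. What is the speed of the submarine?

8.0 m/s

Double Doppler shift off a moving reflector: f₂ = f₀ · (v + u)/(v − u) (u > 0 toward emitter).
Returning signal is higher, so f₂ = f₀ + Δf = 28800 + 316 = 29116 Hz.
Rearranging, u = v · (f₂ − f₀)/(f₂ + f₀) = 1466 × 316/57916 ≈ 8.0 m/s.
So the submarine is moving at 8.0 m/s toward the emitter.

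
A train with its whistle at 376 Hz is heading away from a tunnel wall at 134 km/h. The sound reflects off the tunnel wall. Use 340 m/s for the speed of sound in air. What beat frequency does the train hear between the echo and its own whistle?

74 Hz

134 km/h = 37.22 m/s.
The tunnel wall receives the sound from a moving source: f₁ = f₀ · v/(v + v_e) = 376 × 340/377.22 ≈ 338.9 Hz.
On the return leg the train is a moving observer: f₂ = f₁ · (v − v_e)/v = 338.9 × 302.78/340 ≈ 301.8 Hz.
Beat against the emitted tone: |f₂ − f₀| = 2v_e·f₀/(v + v_e) = 2 × 37.22 × 376/377.22 ≈ 74 Hz.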